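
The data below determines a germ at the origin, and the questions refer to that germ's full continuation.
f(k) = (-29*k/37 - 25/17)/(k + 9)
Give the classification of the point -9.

The denominator factor k + 9 vanishes at -9 and appears to the power 1; the numerator there equals 3512/629, nonzero, and no other factor vanishes.
Hence a pole whose order is the multiplicity, 1.

The point is a pole of order 1.


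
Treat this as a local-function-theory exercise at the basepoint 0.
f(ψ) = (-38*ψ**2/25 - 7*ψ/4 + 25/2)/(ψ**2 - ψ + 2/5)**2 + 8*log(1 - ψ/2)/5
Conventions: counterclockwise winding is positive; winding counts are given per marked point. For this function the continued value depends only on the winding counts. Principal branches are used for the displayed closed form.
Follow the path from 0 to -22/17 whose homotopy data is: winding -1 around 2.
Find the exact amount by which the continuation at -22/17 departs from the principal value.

Continued minus principal equals -(16/5)*pi*i.

The rational part is single-valued and drops out of the difference; each branch term changes only by its own monodromy.
(8/5)*log(1 - ψ/(2)): each positive loop around 2 adds 2*pi*i to the log, so winding -1 contributes (8/5)*(-1)*2*pi*i = -(16/5)*pi*i.
Summing the contributions at ψ = -22/17 gives -(16/5)*pi*i.


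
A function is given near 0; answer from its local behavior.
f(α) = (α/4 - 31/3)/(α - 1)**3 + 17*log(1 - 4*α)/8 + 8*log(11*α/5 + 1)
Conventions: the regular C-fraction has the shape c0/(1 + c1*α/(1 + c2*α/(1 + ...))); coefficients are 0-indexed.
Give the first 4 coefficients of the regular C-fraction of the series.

The regular C-fraction coefficients are [31/3, -2391/620, 1596991/494140, 10280370164/19092027405].

Taylor coefficients (expand at 0): a_0 = 31/3, a_1 = 797/20, a_2 = 2489/100, a_3 = 63671/750.
c0 = a_0 = 31/3. Peel one level at a time: if S = 1 + c*α/S' with S'(0) = 1, then c is the α-coefficient of S and S' = c*α/(S - 1).
S_1 = c0/f = 1 + (-2391/620)*α + (4790973/384400)*α^2 + ...; c1 = -2391/620.
S_2 = c1*α/(S_1 - 1) = 1 + (1596991/494140)*α + (-82906211/47640675)*α^2 + ...; c2 = 1596991/494140.
S_3 = c2*α/(S_2 - 1) = 1 + (10280370164/19092027405)*α + ...; c3 = 10280370164/19092027405.


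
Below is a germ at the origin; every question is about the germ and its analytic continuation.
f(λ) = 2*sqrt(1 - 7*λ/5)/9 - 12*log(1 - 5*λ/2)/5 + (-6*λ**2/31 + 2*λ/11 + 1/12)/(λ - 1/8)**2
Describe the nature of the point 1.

Denominator factors: λ - 1/8 = 7/8 at λ = 1 — none vanishes.
Branch term sqrt(1 - λ/(5/7)): argument at 1 is -2/5, nonzero, so 1 is not its branch point (a point on a principal cut is still regular for the continued germ).
Branch term log(1 - λ/(2/5)): argument at 1 is -3/2, nonzero, so 1 is not its branch point (a point on a principal cut is still regular for the continued germ).
So the germ continues analytically to 1.

The point is a regular point.


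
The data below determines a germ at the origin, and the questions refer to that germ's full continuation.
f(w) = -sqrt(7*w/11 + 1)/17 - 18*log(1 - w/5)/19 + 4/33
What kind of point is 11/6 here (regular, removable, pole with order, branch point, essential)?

There is no denominator, hence no pole anywhere.
Branch term sqrt(1 - w/(-11/7)): argument at 11/6 is 13/6, nonzero, so 11/6 is not its branch point (a point on a principal cut is still regular for the continued germ).
Branch term log(1 - w/(5)): argument at 11/6 is 19/30, nonzero, so 11/6 is not its branch point (a point on a principal cut is still regular for the continued germ).
So the germ continues analytically to 11/6.

The point is a regular point.


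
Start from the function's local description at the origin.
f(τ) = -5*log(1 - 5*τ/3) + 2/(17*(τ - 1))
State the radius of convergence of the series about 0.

Denominator factor (τ - 1): pole of order 1 at 1, modulus 1.
Branch term (-5)*log(1 - τ/(3/5)): its argument vanishes at τ = 3/5, a logarithmic branch point, modulus 3/5.
The radius of convergence is the smallest modulus among the singular points: 3/5.

The radius of convergence is 3/5.


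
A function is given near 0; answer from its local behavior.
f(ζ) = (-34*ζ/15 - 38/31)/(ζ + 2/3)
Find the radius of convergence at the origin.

The radius of convergence is 2/3.

Denominator factor (ζ + 2/3): pole of order 1 at -2/3, modulus 2/3.
The radius of convergence is the smallest modulus among the singular points: 2/3.


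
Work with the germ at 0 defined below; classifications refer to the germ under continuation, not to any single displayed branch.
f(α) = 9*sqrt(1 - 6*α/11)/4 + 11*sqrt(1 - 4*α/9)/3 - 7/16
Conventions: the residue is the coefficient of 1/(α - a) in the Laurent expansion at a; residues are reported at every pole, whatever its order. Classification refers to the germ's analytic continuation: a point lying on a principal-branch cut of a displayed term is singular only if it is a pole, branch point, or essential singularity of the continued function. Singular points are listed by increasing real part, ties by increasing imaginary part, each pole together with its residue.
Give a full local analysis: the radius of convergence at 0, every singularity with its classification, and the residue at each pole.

Radius of convergence at 0: 11/6.
At 11/6: an algebraic (square-root) branch point.
At 9/4: an algebraic (square-root) branch point.

Branch term (11/3)*sqrt(1 - α/(9/4)): its argument vanishes at α = 9/4, a square-root branch point, modulus 9/4.
Branch term (9/4)*sqrt(1 - α/(11/6)): its argument vanishes at α = 11/6, a square-root branch point, modulus 11/6.
The radius of convergence is the smallest modulus among the singular points: 11/6.
List the singular points by increasing real part (a conjugate pair: the negative imaginary part first).


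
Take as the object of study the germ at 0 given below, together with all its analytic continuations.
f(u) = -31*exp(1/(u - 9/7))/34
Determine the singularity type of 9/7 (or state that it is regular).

The exponent 1/(u - (9/7)) has a pole at 9/7, so exp(1/(u - (9/7))) takes every nonzero value near it: an essential singularity (not a pole of any order).

The point is an essential singularity.


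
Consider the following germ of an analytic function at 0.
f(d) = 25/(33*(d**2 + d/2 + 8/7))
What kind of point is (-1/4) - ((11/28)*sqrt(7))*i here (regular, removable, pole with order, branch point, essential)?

The point is a pole of order 1.

The denominator factor d**2 + d/2 + 8/7 vanishes at (-1/4) - ((11/28)*sqrt(7))*i and appears to the power 1; the numerator there equals 25/33, nonzero, and no other factor vanishes.
Hence a pole whose order is the multiplicity, 1.


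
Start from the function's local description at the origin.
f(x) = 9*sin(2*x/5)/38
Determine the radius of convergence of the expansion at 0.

The factor sin(2*x/5) is entire and contributes no finite singular point.
The polynomial part has no poles.
No finite singular points: the Taylor series at 0 converges everywhere.

The radius of convergence is infinite.


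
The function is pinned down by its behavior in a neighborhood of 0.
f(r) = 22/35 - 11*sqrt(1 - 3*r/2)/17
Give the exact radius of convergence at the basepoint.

The radius of convergence is 2/3.

Branch term (-11/17)*sqrt(1 - r/(2/3)): its argument vanishes at r = 2/3, a square-root branch point, modulus 2/3.
The radius of convergence is the smallest modulus among the singular points: 2/3.


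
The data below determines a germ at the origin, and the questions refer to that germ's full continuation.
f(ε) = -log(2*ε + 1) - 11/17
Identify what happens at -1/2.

The term (-1)*log(1 - ε/(-1/2)) has argument 1 - -1/2/(-1/2) = 0 at -1/2: a logarithmic (infinitely-sheeted) branch point; the remaining terms are analytic or single-valued there.

The point is a logarithmic branch point.


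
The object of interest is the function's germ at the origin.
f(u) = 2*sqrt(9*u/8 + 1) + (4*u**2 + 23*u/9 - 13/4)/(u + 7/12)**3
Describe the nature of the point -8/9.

The point is an algebraic (square-root) branch point.

The term (2)*sqrt(1 - u/(-8/9)) has argument 1 - -8/9/(-8/9) = 0 at -8/9: a square-root (algebraic, two-sheeted) branch point; the remaining terms are analytic or single-valued there.


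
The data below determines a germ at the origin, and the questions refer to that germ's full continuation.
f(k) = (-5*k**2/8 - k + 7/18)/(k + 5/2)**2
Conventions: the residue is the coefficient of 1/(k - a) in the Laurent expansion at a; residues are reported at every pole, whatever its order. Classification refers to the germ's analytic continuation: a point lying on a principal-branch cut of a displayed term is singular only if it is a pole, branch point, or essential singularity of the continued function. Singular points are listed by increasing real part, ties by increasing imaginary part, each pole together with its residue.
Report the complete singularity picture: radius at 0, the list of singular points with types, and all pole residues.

Radius of convergence at 0: 5/2.
At -5/2: a pole of order 2; residue 17/8.

Denominator factor (k + 5/2)^2: pole of order 2 at -5/2, modulus 5/2.
The radius of convergence is the smallest modulus among the singular points: 5/2.
At the order-2 pole -5/2 set g(k) = (k - (-5/2))^2*f(k) = -5*k**2/8 - k + 7/18.
Order-2 pole: residue = g'(a); g'(-5/2) = 17/8, so the residue is 17/8.


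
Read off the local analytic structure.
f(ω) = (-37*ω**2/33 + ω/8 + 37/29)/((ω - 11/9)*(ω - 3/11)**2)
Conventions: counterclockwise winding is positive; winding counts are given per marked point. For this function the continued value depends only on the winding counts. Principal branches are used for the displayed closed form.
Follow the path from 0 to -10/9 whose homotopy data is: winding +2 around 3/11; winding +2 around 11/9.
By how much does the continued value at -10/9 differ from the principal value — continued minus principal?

Continued minus principal equals 0.

The function is rational, hence single-valued: continuing it around any pole returns the same value, so the difference is 0.


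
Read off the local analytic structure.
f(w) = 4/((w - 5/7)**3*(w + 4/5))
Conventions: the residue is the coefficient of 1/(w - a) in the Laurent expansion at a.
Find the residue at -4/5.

At the order-1 pole -4/5 set g(w) = (w - (-4/5))*f(w) = 4/(w - 5/7)**3.
Simple pole: residue = g(a) at a = -4/5, which is -171500/148877.

The residue is -171500/148877.


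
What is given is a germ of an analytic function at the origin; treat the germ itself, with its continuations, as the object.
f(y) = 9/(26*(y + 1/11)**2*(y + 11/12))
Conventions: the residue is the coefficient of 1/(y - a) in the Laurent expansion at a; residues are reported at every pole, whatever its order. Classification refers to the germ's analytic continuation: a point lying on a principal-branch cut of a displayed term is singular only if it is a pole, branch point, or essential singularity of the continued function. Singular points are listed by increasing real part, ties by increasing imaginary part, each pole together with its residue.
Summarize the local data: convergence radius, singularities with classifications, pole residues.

Denominator factor (y + 1/11)^2: pole of order 2 at -1/11, modulus 1/11.
Denominator factor (y + 11/12): pole of order 1 at -11/12, modulus 11/12.
The radius of convergence is the smallest modulus among the singular points: 1/11.
At the order-1 pole -11/12 set g(y) = (y - (-11/12))*f(y) = 9/(26*(y + 1/11)**2).
Simple pole: residue = g(a) at a = -11/12, which is 78408/154453.
At the order-2 pole -1/11 set g(y) = (y - (-1/11))^2*f(y) = 9/(26*(y + 11/12)).
Order-2 pole: residue = g'(a); g'(-1/11) = -78408/154453, so the residue is -78408/154453.
List the singular points by increasing real part (a conjugate pair: the negative imaginary part first).

Radius of convergence at 0: 1/11.
At -11/12: a pole of order 1; residue 78408/154453.
At -1/11: a pole of order 2; residue -78408/154453.


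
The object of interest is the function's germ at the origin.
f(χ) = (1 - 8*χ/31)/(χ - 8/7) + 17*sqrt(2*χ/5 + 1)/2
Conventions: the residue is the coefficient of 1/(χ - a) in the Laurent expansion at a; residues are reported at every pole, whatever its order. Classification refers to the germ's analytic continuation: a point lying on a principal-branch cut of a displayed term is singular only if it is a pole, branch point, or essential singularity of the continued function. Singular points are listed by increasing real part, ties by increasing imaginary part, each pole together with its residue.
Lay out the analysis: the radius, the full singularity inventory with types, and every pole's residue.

Denominator factor (χ - 8/7): pole of order 1 at 8/7, modulus 8/7.
Branch term (17/2)*sqrt(1 - χ/(-5/2)): its argument vanishes at χ = -5/2, a square-root branch point, modulus 5/2.
The radius of convergence is the smallest modulus among the singular points: 8/7.
The branch term is analytic at 8/7 and contributes nothing to the residue; only the rational part matters.
At the order-1 pole 8/7 set g(χ) = (χ - (8/7))*(rational part) = 1 - 8*χ/31.
Simple pole: residue = g(a) at a = 8/7, which is 153/217.
List the singular points by increasing real part (a conjugate pair: the negative imaginary part first).

Radius of convergence at 0: 8/7.
At -5/2: an algebraic (square-root) branch point.
At 8/7: a pole of order 1; residue 153/217.


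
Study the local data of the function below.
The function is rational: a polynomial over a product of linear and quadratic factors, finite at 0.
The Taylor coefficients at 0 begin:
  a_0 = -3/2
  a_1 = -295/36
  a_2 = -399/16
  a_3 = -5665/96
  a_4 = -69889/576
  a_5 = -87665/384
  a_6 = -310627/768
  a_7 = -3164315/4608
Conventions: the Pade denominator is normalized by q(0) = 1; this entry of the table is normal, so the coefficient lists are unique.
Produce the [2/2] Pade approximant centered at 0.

Taylor coefficients needed (read off): a_0 = -3/2, a_1 = -295/36, a_2 = -399/16, a_3 = -5665/96, a_4 = -69889/576.
Write the denominator as Q(k) = 1 + q1*k + q2*k^2. Requiring Q*f - P = O(k^5) with deg P <= 2 kills the coefficients of k^3..k^4 in Q*f:
  k^3: a_3 + q1*a_2 + q2*a_1 = 0, i.e. -5665/96 + (-399/16)*q1 + (-295/36)*q2 = 0.
  k^4: a_4 + q1*a_3 + q2*a_2 = 0, i.e. -69889/576 + (-5665/96)*q1 + (-399/16)*q2 = 0.
Solving this linear system: q1 = -19794535/5736462, q2 = 6309771/1912154.
The numerator is Q*f truncated at degree 2: P0 = a_0 = -3/2; P1 = a_1 + q1*a_0 = -25972975/8604693; P2 = a_2 + q1*a_1 + q2*a_0 = -665407675/413025264.

The Pade approximant has numerator coefficients [-3/2, -25972975/8604693, -665407675/413025264]; denominator coefficients [1, -19794535/5736462, 6309771/1912154].


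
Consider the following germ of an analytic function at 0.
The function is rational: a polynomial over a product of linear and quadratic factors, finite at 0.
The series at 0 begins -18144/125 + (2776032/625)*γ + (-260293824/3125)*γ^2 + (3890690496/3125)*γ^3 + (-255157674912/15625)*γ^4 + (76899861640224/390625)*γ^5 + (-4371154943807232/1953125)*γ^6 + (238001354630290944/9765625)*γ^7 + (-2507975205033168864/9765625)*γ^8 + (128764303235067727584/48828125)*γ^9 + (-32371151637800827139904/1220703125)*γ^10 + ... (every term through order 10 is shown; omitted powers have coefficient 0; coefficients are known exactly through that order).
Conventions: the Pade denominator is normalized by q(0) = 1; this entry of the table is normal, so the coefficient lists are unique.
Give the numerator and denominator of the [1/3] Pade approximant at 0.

Taylor coefficients needed (read off): a_0 = -18144/125, a_1 = 2776032/625, a_2 = -260293824/3125, a_3 = 3890690496/3125, a_4 = -255157674912/15625.
Write the denominator as Q(γ) = 1 + q1*γ + q2*γ^2 + q3*γ^3. Requiring Q*f - P = O(γ^5) with deg P <= 1 kills the coefficients of γ^2..γ^4 in Q*f:
  γ^2: a_2 + q1*a_1 + q2*a_0 = 0, i.e. -260293824/3125 + (2776032/625)*q1 + (-18144/125)*q2 = 0.
  γ^3: a_3 + q1*a_2 + q2*a_1 + q3*a_0 = 0, i.e. 3890690496/3125 + (-260293824/3125)*q1 + (2776032/625)*q2 + (-18144/125)*q3 = 0.
  γ^4: a_4 + q1*a_3 + q2*a_2 + q3*a_1 = 0, i.e. -255157674912/15625 + (3890690496/3125)*q1 + (-260293824/3125)*q2 + (2776032/625)*q3 = 0.
Solving this linear system: q1 = 1344089/48865, q2 = 65442159/244325, q3 = 1208666943/1221625.
The numerator is Q*f truncated at degree 1: P0 = a_0 = -18144/125; P1 = a_1 + q1*a_0 = 548601984/1221625.

The Pade approximant has numerator coefficients [-18144/125, 548601984/1221625]; denominator coefficients [1, 1344089/48865, 65442159/244325, 1208666943/1221625].


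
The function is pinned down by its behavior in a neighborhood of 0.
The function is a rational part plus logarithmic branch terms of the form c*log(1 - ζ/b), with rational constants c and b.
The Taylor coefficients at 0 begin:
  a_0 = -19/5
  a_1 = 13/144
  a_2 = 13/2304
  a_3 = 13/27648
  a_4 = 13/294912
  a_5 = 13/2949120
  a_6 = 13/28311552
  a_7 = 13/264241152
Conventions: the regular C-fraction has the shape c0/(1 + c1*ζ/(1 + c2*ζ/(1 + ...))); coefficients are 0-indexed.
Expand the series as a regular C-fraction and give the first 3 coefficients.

Taylor coefficients (read off): a_0 = -19/5, a_1 = 13/144, a_2 = 13/2304.
c0 = a_0 = -19/5. Peel one level at a time: if S = 1 + c*ζ/S' with S'(0) = 1, then c is the ζ-coefficient of S and S' = c*ζ/(S - 1).
S_1 = c0/f = 1 + (65/2736)*ζ + (3835/1871424)*ζ^2 + ...; c1 = 65/2736.
S_2 = c1*ζ/(S_1 - 1) = 1 + (-59/684)*ζ + ...; c2 = -59/684.

The regular C-fraction coefficients are [-19/5, 65/2736, -59/684].


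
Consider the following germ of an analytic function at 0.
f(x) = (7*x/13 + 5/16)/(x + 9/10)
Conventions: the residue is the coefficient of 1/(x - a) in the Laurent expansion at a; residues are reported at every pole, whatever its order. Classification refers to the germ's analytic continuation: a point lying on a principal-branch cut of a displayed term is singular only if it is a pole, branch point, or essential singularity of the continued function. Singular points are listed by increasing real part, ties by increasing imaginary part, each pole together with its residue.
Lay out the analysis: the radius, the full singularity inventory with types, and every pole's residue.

Denominator factor (x + 9/10): pole of order 1 at -9/10, modulus 9/10.
The radius of convergence is the smallest modulus among the singular points: 9/10.
At the order-1 pole -9/10 set g(x) = (x - (-9/10))*f(x) = 7*x/13 + 5/16.
Simple pole: residue = g(a) at a = -9/10, which is -179/1040.

Radius of convergence at 0: 9/10.
At -9/10: a pole of order 1; residue -179/1040.


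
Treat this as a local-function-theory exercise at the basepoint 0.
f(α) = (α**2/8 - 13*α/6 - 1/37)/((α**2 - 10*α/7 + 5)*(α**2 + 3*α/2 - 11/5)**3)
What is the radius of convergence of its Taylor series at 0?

Denominator factor (α**2 + 3*α/2 - 11/5)^3: discriminant 221/20, real irrational roots -3/4 + (1/20)*sqrt(1105) and -3/4 - (1/20)*sqrt(1105); poles of order 3, moduli -3/4 + (1/20)*sqrt(1105) and 3/4 + (1/20)*sqrt(1105).
Denominator factor (α**2 - 10*α/7 + 5): discriminant -880/49, complex-conjugate roots (5/7) + ((2/7)*sqrt(55))*i and (5/7) - ((2/7)*sqrt(55))*i; poles of order 1, moduli sqrt(5) and sqrt(5).
The radius of convergence is the smallest modulus among the singular points: -3/4 + (1/20)*sqrt(1105).

The radius of convergence is -3/4 + (1/20)*sqrt(1105).


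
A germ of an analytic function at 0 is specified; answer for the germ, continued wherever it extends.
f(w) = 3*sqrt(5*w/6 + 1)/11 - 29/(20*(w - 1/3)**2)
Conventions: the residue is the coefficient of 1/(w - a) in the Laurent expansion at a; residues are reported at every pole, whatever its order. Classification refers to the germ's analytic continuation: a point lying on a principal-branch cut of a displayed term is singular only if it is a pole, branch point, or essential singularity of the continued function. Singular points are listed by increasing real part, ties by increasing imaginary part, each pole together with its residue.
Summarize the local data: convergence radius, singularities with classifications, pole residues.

Denominator factor (w - 1/3)^2: pole of order 2 at 1/3, modulus 1/3.
Branch term (3/11)*sqrt(1 - w/(-6/5)): its argument vanishes at w = -6/5, a square-root branch point, modulus 6/5.
The radius of convergence is the smallest modulus among the singular points: 1/3.
The branch term is analytic at 1/3 and contributes nothing to the residue; only the rational part matters.
At the order-2 pole 1/3 set g(w) = (w - (1/3))^2*(rational part) = -29/20.
Order-2 pole: residue = g'(a); g'(1/3) = 0, so the residue is 0.
List the singular points by increasing real part (a conjugate pair: the negative imaginary part first).

Radius of convergence at 0: 1/3.
At -6/5: an algebraic (square-root) branch point.
At 1/3: a pole of order 2; residue 0.


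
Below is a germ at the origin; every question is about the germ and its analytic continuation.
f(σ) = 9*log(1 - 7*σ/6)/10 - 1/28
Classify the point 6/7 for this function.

The term (9/10)*log(1 - σ/(6/7)) has argument 1 - 6/7/(6/7) = 0 at 6/7: a logarithmic (infinitely-sheeted) branch point; the remaining terms are analytic or single-valued there.

The point is a logarithmic branch point.


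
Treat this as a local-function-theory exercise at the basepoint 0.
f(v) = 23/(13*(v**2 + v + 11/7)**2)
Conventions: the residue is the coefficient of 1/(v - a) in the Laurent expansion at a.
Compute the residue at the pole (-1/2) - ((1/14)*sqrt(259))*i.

The residue is ((322/17797)*sqrt(259))*i.

The factor v**2 + v + 11/7 splits as (v - a)(v - a') with a = (-1/2) - ((1/14)*sqrt(259))*i, a' = (-1/2) + ((1/14)*sqrt(259))*i. At the order-2 pole a set g(v) = (v - a)^2*f(v) = [23/13] / (v - a')^2.
Order-2 pole: residue = g'(a); g'((-1/2) - ((1/14)*sqrt(259))*i) = ((322/17797)*sqrt(259))*i, so the residue is ((322/17797)*sqrt(259))*i.


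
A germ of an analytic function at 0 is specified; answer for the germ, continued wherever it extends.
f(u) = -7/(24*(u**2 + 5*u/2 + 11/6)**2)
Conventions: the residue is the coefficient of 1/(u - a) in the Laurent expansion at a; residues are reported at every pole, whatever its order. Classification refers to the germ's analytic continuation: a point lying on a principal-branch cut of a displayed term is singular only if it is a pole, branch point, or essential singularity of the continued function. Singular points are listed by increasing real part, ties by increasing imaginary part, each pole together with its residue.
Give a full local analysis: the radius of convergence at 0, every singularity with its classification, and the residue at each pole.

Radius of convergence at 0: (1/6)*sqrt(66).
At (-5/4) - ((1/12)*sqrt(39))*i: a pole of order 2; residue -((14/169)*sqrt(39))*i.
At (-5/4) + ((1/12)*sqrt(39))*i: a pole of order 2; residue ((14/169)*sqrt(39))*i.

Denominator factor (u**2 + 5*u/2 + 11/6)^2: discriminant -13/12, complex-conjugate roots (-5/4) + ((1/12)*sqrt(39))*i and (-5/4) - ((1/12)*sqrt(39))*i; poles of order 2, moduli (1/6)*sqrt(66) and (1/6)*sqrt(66).
The radius of convergence is the smallest modulus among the singular points: (1/6)*sqrt(66).
The factor u**2 + 5*u/2 + 11/6 splits as (u - a)(u - a') with a = (-5/4) - ((1/12)*sqrt(39))*i, a' = (-5/4) + ((1/12)*sqrt(39))*i. At the order-2 pole a set g(u) = (u - a)^2*f(u) = [-7/24] / (u - a')^2.
Order-2 pole: residue = g'(a); g'((-5/4) - ((1/12)*sqrt(39))*i) = -((14/169)*sqrt(39))*i, so the residue is -((14/169)*sqrt(39))*i.
The factor u**2 + 5*u/2 + 11/6 splits as (u - a)(u - a') with a = (-5/4) + ((1/12)*sqrt(39))*i, a' = (-5/4) - ((1/12)*sqrt(39))*i. At the order-2 pole a set g(u) = (u - a)^2*f(u) = [-7/24] / (u - a')^2.
Order-2 pole: residue = g'(a); g'((-5/4) + ((1/12)*sqrt(39))*i) = ((14/169)*sqrt(39))*i, so the residue is ((14/169)*sqrt(39))*i.
List the singular points by increasing real part (a conjugate pair: the negative imaginary part first).


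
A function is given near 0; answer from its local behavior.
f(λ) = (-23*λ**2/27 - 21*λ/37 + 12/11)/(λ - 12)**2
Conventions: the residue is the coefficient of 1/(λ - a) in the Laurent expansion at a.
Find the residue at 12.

The residue is -6997/333.

At the order-2 pole 12 set g(λ) = (λ - (12))^2*f(λ) = -23*λ**2/27 - 21*λ/37 + 12/11.
Order-2 pole: residue = g'(a); g'(12) = -6997/333, so the residue is -6997/333.


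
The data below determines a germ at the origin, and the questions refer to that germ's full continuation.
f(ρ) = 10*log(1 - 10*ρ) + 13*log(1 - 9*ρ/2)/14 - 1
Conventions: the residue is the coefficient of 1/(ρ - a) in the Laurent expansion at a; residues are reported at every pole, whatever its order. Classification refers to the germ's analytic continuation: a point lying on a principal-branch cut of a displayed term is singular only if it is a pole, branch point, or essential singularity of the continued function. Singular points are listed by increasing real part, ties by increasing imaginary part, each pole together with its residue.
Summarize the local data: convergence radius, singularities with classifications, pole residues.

Radius of convergence at 0: 1/10.
At 1/10: a logarithmic branch point.
At 2/9: a logarithmic branch point.

Branch term (10)*log(1 - ρ/(1/10)): its argument vanishes at ρ = 1/10, a logarithmic branch point, modulus 1/10.
Branch term (13/14)*log(1 - ρ/(2/9)): its argument vanishes at ρ = 2/9, a logarithmic branch point, modulus 2/9.
The radius of convergence is the smallest modulus among the singular points: 1/10.
List the singular points by increasing real part (a conjugate pair: the negative imaginary part first).


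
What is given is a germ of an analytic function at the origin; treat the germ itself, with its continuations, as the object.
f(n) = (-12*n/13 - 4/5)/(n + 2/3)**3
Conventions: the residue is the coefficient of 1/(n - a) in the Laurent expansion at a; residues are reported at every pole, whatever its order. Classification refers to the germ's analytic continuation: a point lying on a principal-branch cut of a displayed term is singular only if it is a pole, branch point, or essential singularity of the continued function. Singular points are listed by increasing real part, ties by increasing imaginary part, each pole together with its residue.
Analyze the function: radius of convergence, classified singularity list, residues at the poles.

Radius of convergence at 0: 2/3.
At -2/3: a pole of order 3; residue 0.

Denominator factor (n + 2/3)^3: pole of order 3 at -2/3, modulus 2/3.
The radius of convergence is the smallest modulus among the singular points: 2/3.
At the order-3 pole -2/3 set g(n) = (n - (-2/3))^3*f(n) = -12*n/13 - 4/5.
Order-3 pole: residue = g''(a)/2; g''(-2/3) = 0, so the residue is 0.


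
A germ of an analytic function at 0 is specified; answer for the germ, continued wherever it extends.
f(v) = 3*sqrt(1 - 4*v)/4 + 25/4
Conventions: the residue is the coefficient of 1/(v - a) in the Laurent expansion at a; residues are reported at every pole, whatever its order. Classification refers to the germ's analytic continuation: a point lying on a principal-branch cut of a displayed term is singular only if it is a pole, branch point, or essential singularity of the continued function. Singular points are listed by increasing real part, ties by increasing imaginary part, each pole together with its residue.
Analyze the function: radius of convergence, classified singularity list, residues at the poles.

Radius of convergence at 0: 1/4.
At 1/4: an algebraic (square-root) branch point.

Branch term (3/4)*sqrt(1 - v/(1/4)): its argument vanishes at v = 1/4, a square-root branch point, modulus 1/4.
The radius of convergence is the smallest modulus among the singular points: 1/4.


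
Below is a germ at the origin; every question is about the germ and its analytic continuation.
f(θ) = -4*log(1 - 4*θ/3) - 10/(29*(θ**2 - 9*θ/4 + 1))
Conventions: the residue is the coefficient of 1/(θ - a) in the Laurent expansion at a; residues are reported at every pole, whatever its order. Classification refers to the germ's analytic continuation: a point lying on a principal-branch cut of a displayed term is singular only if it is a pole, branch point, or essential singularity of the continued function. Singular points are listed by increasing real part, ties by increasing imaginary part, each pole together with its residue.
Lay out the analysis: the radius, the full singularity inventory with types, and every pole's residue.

Radius of convergence at 0: 9/8 - (1/8)*sqrt(17).
At 9/8 - (1/8)*sqrt(17): a pole of order 1; residue (40/493)*sqrt(17).
At 3/4: a logarithmic branch point.
At 9/8 + (1/8)*sqrt(17): a pole of order 1; residue -(40/493)*sqrt(17).

Denominator factor (θ**2 - 9*θ/4 + 1): discriminant 17/16, real irrational roots 9/8 + (1/8)*sqrt(17) and 9/8 - (1/8)*sqrt(17); poles of order 1, moduli 9/8 + (1/8)*sqrt(17) and 9/8 - (1/8)*sqrt(17).
Branch term (-4)*log(1 - θ/(3/4)): its argument vanishes at θ = 3/4, a logarithmic branch point, modulus 3/4.
The radius of convergence is the smallest modulus among the singular points: 9/8 - (1/8)*sqrt(17).
The branch term is analytic at 9/8 - (1/8)*sqrt(17) and contributes nothing to the residue; only the rational part matters.
The factor θ**2 - 9*θ/4 + 1 splits as (θ - a)(θ - a') with a = 9/8 - (1/8)*sqrt(17), a' = 9/8 + (1/8)*sqrt(17). At the order-1 pole a set g(θ) = (θ - a)*(rational part) = [-10/29] / (θ - a').
Simple pole: residue = g(a) at a = 9/8 - (1/8)*sqrt(17), which is (40/493)*sqrt(17).
The branch term is analytic at 9/8 + (1/8)*sqrt(17) and contributes nothing to the residue; only the rational part matters.
The factor θ**2 - 9*θ/4 + 1 splits as (θ - a)(θ - a') with a = 9/8 + (1/8)*sqrt(17), a' = 9/8 - (1/8)*sqrt(17). At the order-1 pole a set g(θ) = (θ - a)*(rational part) = [-10/29] / (θ - a').
Simple pole: residue = g(a) at a = 9/8 + (1/8)*sqrt(17), which is -(40/493)*sqrt(17).
List the singular points by increasing real part (a conjugate pair: the negative imaginary part first).


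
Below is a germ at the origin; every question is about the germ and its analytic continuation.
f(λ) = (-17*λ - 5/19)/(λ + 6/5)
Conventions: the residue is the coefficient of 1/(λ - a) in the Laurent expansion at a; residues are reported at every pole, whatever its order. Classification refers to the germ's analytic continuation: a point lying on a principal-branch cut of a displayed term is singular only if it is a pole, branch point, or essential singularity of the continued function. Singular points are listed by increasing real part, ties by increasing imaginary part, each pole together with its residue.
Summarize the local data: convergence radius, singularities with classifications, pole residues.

Radius of convergence at 0: 6/5.
At -6/5: a pole of order 1; residue 1913/95.

Denominator factor (λ + 6/5): pole of order 1 at -6/5, modulus 6/5.
The radius of convergence is the smallest modulus among the singular points: 6/5.
At the order-1 pole -6/5 set g(λ) = (λ - (-6/5))*f(λ) = -17*λ - 5/19.
Simple pole: residue = g(a) at a = -6/5, which is 1913/95.


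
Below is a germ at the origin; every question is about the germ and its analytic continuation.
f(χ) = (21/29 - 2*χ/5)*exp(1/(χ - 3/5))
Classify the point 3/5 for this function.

The exponent 1/(χ - (3/5)) has a pole at 3/5, so exp(1/(χ - (3/5))) takes every nonzero value near it: an essential singularity (not a pole of any order).

The point is an essential singularity.


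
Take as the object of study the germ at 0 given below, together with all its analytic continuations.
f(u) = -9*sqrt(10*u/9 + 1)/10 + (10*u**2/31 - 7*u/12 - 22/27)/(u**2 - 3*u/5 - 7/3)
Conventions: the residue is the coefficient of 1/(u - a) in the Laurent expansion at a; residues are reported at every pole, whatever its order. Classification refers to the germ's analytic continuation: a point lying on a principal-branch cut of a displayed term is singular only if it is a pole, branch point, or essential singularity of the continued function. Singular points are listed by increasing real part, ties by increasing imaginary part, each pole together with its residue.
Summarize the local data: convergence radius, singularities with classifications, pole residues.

Radius of convergence at 0: 9/10.
At 3/10 - (1/30)*sqrt(2181): a pole of order 1; residue -145/744 + (5995/4867992)*sqrt(2181).
At -9/10: an algebraic (square-root) branch point.
At 3/10 + (1/30)*sqrt(2181): a pole of order 1; residue -145/744 - (5995/4867992)*sqrt(2181).


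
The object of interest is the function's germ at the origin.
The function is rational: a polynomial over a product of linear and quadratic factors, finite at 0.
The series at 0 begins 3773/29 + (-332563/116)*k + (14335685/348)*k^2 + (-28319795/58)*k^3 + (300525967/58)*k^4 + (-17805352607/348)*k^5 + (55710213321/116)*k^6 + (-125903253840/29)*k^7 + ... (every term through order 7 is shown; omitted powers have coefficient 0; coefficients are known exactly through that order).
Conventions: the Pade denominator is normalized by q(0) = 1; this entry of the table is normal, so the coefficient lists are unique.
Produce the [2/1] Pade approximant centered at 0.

The Pade approximant has numerator coefficients [3773/29, -1284608941/969644, 20982960173/2908932]; denominator coefficients [1, 99078/8359].

Taylor coefficients needed (read off): a_0 = 3773/29, a_1 = -332563/116, a_2 = 14335685/348, a_3 = -28319795/58.
Write the denominator as Q(k) = 1 + q1*k. Requiring Q*f - P = O(k^4) with deg P <= 2 kills the coefficients of k^3..k^3 in Q*f:
  k^3: a_3 + q1*a_2 = 0, i.e. -28319795/58 + (14335685/348)*q1 = 0.
Solving this linear system: q1 = 99078/8359.
The numerator is Q*f truncated at degree 2: P0 = a_0 = 3773/29; P1 = a_1 + q1*a_0 = -1284608941/969644; P2 = a_2 + q1*a_1 = 20982960173/2908932.


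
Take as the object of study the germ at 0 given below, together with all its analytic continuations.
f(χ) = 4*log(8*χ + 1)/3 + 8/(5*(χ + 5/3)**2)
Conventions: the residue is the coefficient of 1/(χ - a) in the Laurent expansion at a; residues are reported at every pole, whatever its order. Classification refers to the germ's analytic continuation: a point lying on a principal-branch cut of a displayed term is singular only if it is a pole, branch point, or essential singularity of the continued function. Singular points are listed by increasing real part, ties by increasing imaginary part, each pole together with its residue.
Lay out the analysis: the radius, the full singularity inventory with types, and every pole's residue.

Radius of convergence at 0: 1/8.
At -5/3: a pole of order 2; residue 0.
At -1/8: a logarithmic branch point.

Denominator factor (χ + 5/3)^2: pole of order 2 at -5/3, modulus 5/3.
Branch term (4/3)*log(1 - χ/(-1/8)): its argument vanishes at χ = -1/8, a logarithmic branch point, modulus 1/8.
The radius of convergence is the smallest modulus among the singular points: 1/8.
The branch term is analytic at -5/3 and contributes nothing to the residue; only the rational part matters.
At the order-2 pole -5/3 set g(χ) = (χ - (-5/3))^2*(rational part) = 8/5.
Order-2 pole: residue = g'(a); g'(-5/3) = 0, so the residue is 0.
List the singular points by increasing real part (a conjugate pair: the negative imaginary part first).


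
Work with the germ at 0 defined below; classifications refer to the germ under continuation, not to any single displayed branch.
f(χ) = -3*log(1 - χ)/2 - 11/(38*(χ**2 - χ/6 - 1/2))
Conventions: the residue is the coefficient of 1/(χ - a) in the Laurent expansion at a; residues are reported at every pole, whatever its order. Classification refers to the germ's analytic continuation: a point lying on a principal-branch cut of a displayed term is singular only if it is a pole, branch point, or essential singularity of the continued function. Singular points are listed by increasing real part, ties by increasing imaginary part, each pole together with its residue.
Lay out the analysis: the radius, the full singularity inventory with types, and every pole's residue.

Radius of convergence at 0: -1/12 + (1/12)*sqrt(73).
At 1/12 - (1/12)*sqrt(73): a pole of order 1; residue (33/1387)*sqrt(73).
At 1/12 + (1/12)*sqrt(73): a pole of order 1; residue -(33/1387)*sqrt(73).
At 1: a logarithmic branch point.

Denominator factor (χ**2 - χ/6 - 1/2): discriminant 73/36, real irrational roots 1/12 + (1/12)*sqrt(73) and 1/12 - (1/12)*sqrt(73); poles of order 1, moduli 1/12 + (1/12)*sqrt(73) and -1/12 + (1/12)*sqrt(73).
Branch term (-3/2)*log(1 - χ/(1)): its argument vanishes at χ = 1, a logarithmic branch point, modulus 1.
The radius of convergence is the smallest modulus among the singular points: -1/12 + (1/12)*sqrt(73).
The branch term is analytic at 1/12 - (1/12)*sqrt(73) and contributes nothing to the residue; only the rational part matters.
The factor χ**2 - χ/6 - 1/2 splits as (χ - a)(χ - a') with a = 1/12 - (1/12)*sqrt(73), a' = 1/12 + (1/12)*sqrt(73). At the order-1 pole a set g(χ) = (χ - a)*(rational part) = [-11/38] / (χ - a').
Simple pole: residue = g(a) at a = 1/12 - (1/12)*sqrt(73), which is (33/1387)*sqrt(73).
The branch term is analytic at 1/12 + (1/12)*sqrt(73) and contributes nothing to the residue; only the rational part matters.
The factor χ**2 - χ/6 - 1/2 splits as (χ - a)(χ - a') with a = 1/12 + (1/12)*sqrt(73), a' = 1/12 - (1/12)*sqrt(73). At the order-1 pole a set g(χ) = (χ - a)*(rational part) = [-11/38] / (χ - a').
Simple pole: residue = g(a) at a = 1/12 + (1/12)*sqrt(73), which is -(33/1387)*sqrt(73).
List the singular points by increasing real part (a conjugate pair: the negative imaginary part first).


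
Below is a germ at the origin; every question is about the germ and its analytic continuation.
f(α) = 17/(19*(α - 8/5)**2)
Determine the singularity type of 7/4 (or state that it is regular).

Denominator factors: α - 8/5 = 3/20 at α = 7/4 — none vanishes.
So the germ continues analytically to 7/4.

The point is a regular point.


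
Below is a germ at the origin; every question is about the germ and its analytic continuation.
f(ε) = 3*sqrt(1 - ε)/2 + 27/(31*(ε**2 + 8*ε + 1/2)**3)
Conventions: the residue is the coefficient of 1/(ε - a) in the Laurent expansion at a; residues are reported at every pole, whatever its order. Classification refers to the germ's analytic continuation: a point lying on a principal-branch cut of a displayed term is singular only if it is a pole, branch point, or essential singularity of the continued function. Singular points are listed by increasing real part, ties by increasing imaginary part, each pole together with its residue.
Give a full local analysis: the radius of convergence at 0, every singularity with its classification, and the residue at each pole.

Denominator factor (ε**2 + 8*ε + 1/2)^3: discriminant 62, real irrational roots -4 + (1/2)*sqrt(62) and -4 - (1/2)*sqrt(62); poles of order 3, moduli 4 - (1/2)*sqrt(62) and 4 + (1/2)*sqrt(62).
Branch term (3/2)*sqrt(1 - ε/(1)): its argument vanishes at ε = 1, a square-root branch point, modulus 1.
The radius of convergence is the smallest modulus among the singular points: 4 - (1/2)*sqrt(62).
The branch term is analytic at -4 - (1/2)*sqrt(62) and contributes nothing to the residue; only the rational part matters.
The factor ε**2 + 8*ε + 1/2 splits as (ε - a)(ε - a') with a = -4 - (1/2)*sqrt(62), a' = -4 + (1/2)*sqrt(62). At the order-3 pole a set g(ε) = (ε - a)^3*(rational part) = [27/31] / (ε - a')^3.
Order-3 pole: residue = g''(a)/2; g''(-4 - (1/2)*sqrt(62)) = -(81/1847042)*sqrt(62), so the residue is -(81/3694084)*sqrt(62).
The branch term is analytic at -4 + (1/2)*sqrt(62) and contributes nothing to the residue; only the rational part matters.
The factor ε**2 + 8*ε + 1/2 splits as (ε - a)(ε - a') with a = -4 + (1/2)*sqrt(62), a' = -4 - (1/2)*sqrt(62). At the order-3 pole a set g(ε) = (ε - a)^3*(rational part) = [27/31] / (ε - a')^3.
Order-3 pole: residue = g''(a)/2; g''(-4 + (1/2)*sqrt(62)) = (81/1847042)*sqrt(62), so the residue is (81/3694084)*sqrt(62).
List the singular points by increasing real part (a conjugate pair: the negative imaginary part first).

Radius of convergence at 0: 4 - (1/2)*sqrt(62).
At -4 - (1/2)*sqrt(62): a pole of order 3; residue -(81/3694084)*sqrt(62).
At -4 + (1/2)*sqrt(62): a pole of order 3; residue (81/3694084)*sqrt(62).
At 1: an algebraic (square-root) branch point.
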